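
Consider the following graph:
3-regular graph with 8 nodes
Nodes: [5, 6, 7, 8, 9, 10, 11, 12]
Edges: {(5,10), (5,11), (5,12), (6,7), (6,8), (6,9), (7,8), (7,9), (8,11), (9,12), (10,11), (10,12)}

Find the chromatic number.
Clique number ω(G) = 3 (lower bound: χ ≥ ω).
The clique on [5, 10, 11] has size 3, forcing χ ≥ 3, and the coloring below uses 3 colors, so χ(G) = 3.
A valid 3-coloring: color 1: [6, 11, 12]; color 2: [8, 9, 10]; color 3: [5, 7].

χ(G) = 3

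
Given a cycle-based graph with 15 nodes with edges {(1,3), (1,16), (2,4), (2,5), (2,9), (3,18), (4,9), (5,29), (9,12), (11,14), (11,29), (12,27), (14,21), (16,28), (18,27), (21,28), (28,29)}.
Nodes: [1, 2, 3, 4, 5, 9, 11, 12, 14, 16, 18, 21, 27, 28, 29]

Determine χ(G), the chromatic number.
Clique number ω(G) = 3 (lower bound: χ ≥ ω).
The clique on [2, 4, 9] has size 3, forcing χ ≥ 3, and the coloring below uses 3 colors, so χ(G) = 3.
A valid 3-coloring: color 1: [3, 5, 9, 11, 27, 28]; color 2: [1, 2, 12, 14, 18, 29]; color 3: [4, 16, 21].

χ(G) = 3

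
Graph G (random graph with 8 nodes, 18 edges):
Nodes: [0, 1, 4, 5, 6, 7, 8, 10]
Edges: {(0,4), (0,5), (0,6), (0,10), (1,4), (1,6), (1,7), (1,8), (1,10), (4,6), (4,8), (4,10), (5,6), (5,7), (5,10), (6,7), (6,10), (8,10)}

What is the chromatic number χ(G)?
χ(G) = 4

Clique number ω(G) = 4 (lower bound: χ ≥ ω).
The clique on [1, 4, 8, 10] has size 4, forcing χ ≥ 4, and the coloring below uses 4 colors, so χ(G) = 4.
A valid 4-coloring: color 1: [6, 8]; color 2: [7, 10]; color 3: [0, 1]; color 4: [4, 5].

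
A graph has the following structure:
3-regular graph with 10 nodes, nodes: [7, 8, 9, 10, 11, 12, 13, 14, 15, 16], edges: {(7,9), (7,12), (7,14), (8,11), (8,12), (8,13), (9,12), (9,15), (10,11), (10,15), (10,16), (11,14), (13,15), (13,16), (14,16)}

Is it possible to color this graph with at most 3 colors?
A valid 3-coloring: color 1: [8, 9, 10, 14]; color 2: [11, 12, 15, 16]; color 3: [7, 13].
(χ(G) = 3 ≤ 3.)

Yes, G is 3-colorable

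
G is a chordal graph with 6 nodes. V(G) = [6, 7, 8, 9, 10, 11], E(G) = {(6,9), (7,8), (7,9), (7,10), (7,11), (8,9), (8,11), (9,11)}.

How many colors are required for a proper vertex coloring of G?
Clique number ω(G) = 4 (lower bound: χ ≥ ω).
The clique on [7, 8, 9, 11] has size 4, forcing χ ≥ 4, and the coloring below uses 4 colors, so χ(G) = 4.
A valid 4-coloring: color 1: [9, 10]; color 2: [6, 7]; color 3: [8]; color 4: [11].

χ(G) = 4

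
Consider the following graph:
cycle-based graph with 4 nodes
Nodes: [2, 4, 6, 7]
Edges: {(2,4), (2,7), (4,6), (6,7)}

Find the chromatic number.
χ(G) = 2

Clique number ω(G) = 2 (lower bound: χ ≥ ω).
The graph is bipartite (no odd cycle), so 2 colors suffice: χ(G) = 2.
A valid 2-coloring: color 1: [2, 6]; color 2: [4, 7].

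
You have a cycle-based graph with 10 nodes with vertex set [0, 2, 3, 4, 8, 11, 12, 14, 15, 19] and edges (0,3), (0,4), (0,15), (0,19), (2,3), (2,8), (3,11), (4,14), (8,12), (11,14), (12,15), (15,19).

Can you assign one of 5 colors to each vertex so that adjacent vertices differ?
A valid 5-coloring: color 1: [0, 2, 12, 14]; color 2: [3, 4, 8, 15]; color 3: [11, 19].
(χ(G) = 3 ≤ 5.)

Yes, G is 5-colorable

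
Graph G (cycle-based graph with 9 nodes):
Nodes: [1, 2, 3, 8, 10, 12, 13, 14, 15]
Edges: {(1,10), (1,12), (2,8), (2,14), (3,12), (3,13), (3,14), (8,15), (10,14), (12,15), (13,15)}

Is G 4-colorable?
Yes, G is 4-colorable

A valid 4-coloring: color 1: [8, 12, 13, 14]; color 2: [2, 3, 10, 15]; color 3: [1].
(χ(G) = 3 ≤ 4.)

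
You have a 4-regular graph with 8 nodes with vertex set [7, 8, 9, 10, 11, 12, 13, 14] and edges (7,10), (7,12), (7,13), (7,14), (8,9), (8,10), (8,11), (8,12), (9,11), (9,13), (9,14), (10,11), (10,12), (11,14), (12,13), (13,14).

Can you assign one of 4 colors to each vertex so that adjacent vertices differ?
Yes, G is 4-colorable

A valid 4-coloring: color 1: [7, 8]; color 2: [11, 13]; color 3: [9, 10]; color 4: [12, 14].
(χ(G) = 4 ≤ 4.)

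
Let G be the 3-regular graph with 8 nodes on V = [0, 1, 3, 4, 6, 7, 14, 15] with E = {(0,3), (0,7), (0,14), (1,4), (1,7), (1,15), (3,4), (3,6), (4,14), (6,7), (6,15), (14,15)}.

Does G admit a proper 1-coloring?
Edge (0,3) forces its endpoints to differ, so 1 color is not enough.

No, G is not 1-colorable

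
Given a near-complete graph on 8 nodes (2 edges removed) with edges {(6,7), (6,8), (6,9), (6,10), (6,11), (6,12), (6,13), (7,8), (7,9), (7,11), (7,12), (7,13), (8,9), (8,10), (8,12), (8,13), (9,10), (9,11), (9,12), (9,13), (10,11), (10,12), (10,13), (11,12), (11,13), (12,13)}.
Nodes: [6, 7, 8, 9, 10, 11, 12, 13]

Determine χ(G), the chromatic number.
Clique number ω(G) = 6 (lower bound: χ ≥ ω).
The clique on [6, 8, 9, 10, 12, 13] has size 6, forcing χ ≥ 6, and the coloring below uses 6 colors, so χ(G) = 6.
A valid 6-coloring: color 1: [9]; color 2: [6]; color 3: [12]; color 4: [13]; color 5: [7, 10]; color 6: [8, 11].

χ(G) = 6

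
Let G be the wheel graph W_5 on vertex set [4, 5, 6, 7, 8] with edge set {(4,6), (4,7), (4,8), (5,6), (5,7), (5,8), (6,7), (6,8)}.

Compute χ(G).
Clique number ω(G) = 3 (lower bound: χ ≥ ω).
The clique on [4, 6, 8] has size 3, forcing χ ≥ 3, and the coloring below uses 3 colors, so χ(G) = 3.
A valid 3-coloring: color 1: [6]; color 2: [7, 8]; color 3: [4, 5].

χ(G) = 3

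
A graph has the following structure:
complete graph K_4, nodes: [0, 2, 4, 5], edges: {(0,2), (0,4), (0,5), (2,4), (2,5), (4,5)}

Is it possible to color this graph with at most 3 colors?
No, G is not 3-colorable

The clique on vertices [0, 2, 4, 5] has size 4 > 3, so it alone needs 4 colors.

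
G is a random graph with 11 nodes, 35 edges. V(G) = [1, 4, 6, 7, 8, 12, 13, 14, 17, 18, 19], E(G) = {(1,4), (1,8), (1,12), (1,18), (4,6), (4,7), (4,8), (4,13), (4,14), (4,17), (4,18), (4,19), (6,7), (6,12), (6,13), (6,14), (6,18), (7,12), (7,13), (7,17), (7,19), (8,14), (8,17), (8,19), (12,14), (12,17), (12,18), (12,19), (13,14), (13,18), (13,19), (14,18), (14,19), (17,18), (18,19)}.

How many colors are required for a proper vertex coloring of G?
χ(G) = 5

Clique number ω(G) = 5 (lower bound: χ ≥ ω).
The clique on [4, 13, 14, 18, 19] has size 5, forcing χ ≥ 5, and the coloring below uses 5 colors, so χ(G) = 5.
A valid 5-coloring: color 1: [4, 12]; color 2: [7, 8, 18]; color 3: [1, 6, 17, 19]; color 4: [14]; color 5: [13].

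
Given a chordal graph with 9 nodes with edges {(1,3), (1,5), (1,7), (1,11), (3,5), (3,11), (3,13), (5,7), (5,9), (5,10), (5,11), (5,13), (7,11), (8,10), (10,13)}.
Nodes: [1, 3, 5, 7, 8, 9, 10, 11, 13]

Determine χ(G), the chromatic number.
χ(G) = 4

Clique number ω(G) = 4 (lower bound: χ ≥ ω).
The clique on [1, 3, 5, 11] has size 4, forcing χ ≥ 4, and the coloring below uses 4 colors, so χ(G) = 4.
A valid 4-coloring: color 1: [5, 8]; color 2: [9, 11, 13]; color 3: [1, 10]; color 4: [3, 7].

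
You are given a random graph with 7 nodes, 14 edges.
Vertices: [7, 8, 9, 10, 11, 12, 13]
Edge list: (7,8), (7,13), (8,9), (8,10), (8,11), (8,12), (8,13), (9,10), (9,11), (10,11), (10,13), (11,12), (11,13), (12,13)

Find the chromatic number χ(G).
χ(G) = 4

Clique number ω(G) = 4 (lower bound: χ ≥ ω).
The clique on [8, 9, 10, 11] has size 4, forcing χ ≥ 4, and the coloring below uses 4 colors, so χ(G) = 4.
A valid 4-coloring: color 1: [8]; color 2: [7, 11]; color 3: [9, 13]; color 4: [10, 12].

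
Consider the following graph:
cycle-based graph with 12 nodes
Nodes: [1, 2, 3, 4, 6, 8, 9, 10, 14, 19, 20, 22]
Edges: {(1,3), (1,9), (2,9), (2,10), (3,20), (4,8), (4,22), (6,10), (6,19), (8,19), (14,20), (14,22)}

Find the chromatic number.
Clique number ω(G) = 2 (lower bound: χ ≥ ω).
The graph is bipartite (no odd cycle), so 2 colors suffice: χ(G) = 2.
A valid 2-coloring: color 1: [3, 4, 9, 10, 14, 19]; color 2: [1, 2, 6, 8, 20, 22].

χ(G) = 2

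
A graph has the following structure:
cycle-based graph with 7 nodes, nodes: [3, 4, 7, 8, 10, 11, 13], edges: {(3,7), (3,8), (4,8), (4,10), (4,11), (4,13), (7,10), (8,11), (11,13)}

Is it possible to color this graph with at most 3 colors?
A valid 3-coloring: color 1: [3, 4]; color 2: [7, 11]; color 3: [8, 10, 13].
(χ(G) = 3 ≤ 3.)

Yes, G is 3-colorable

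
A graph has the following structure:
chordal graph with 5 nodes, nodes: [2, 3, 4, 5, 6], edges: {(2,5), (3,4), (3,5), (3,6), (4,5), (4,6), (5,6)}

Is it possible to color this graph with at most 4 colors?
A valid 4-coloring: color 1: [5]; color 2: [2, 6]; color 3: [3]; color 4: [4].
(χ(G) = 4 ≤ 4.)

Yes, G is 4-colorable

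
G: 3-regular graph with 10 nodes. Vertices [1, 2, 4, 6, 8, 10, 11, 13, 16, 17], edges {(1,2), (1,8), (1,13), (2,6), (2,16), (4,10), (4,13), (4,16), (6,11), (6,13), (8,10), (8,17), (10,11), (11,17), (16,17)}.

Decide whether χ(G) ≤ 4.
Yes, G is 4-colorable

A valid 4-coloring: color 1: [2, 4, 8, 11]; color 2: [1, 6, 10, 17]; color 3: [13, 16].
(χ(G) = 3 ≤ 4.)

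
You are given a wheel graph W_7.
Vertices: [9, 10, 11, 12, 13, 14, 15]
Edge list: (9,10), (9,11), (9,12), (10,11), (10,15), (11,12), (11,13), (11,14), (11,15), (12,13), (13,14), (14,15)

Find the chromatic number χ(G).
Clique number ω(G) = 3 (lower bound: χ ≥ ω).
The clique on [9, 10, 11] has size 3, forcing χ ≥ 3, and the coloring below uses 3 colors, so χ(G) = 3.
A valid 3-coloring: color 1: [11]; color 2: [10, 12, 14]; color 3: [9, 13, 15].

χ(G) = 3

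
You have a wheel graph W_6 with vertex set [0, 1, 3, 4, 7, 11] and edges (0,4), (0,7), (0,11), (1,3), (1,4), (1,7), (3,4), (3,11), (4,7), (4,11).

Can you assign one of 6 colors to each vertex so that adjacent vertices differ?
A valid 6-coloring: color 1: [4]; color 2: [7, 11]; color 3: [0, 1]; color 4: [3].
(χ(G) = 4 ≤ 6.)

Yes, G is 6-colorable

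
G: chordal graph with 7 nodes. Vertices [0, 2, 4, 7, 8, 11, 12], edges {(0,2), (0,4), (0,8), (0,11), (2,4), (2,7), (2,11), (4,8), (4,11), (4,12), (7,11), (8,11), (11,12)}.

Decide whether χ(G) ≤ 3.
No, G is not 3-colorable

The clique on vertices [0, 4, 8, 11] has size 4 > 3, so it alone needs 4 colors.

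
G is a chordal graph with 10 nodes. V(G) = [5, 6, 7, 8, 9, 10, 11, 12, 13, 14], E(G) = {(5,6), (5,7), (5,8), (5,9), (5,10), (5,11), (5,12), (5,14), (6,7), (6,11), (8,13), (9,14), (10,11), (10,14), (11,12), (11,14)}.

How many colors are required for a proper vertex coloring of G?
Clique number ω(G) = 4 (lower bound: χ ≥ ω).
The clique on [5, 10, 11, 14] has size 4, forcing χ ≥ 4, and the coloring below uses 4 colors, so χ(G) = 4.
A valid 4-coloring: color 1: [5, 13]; color 2: [7, 8, 9, 11]; color 3: [6, 12, 14]; color 4: [10].

χ(G) = 4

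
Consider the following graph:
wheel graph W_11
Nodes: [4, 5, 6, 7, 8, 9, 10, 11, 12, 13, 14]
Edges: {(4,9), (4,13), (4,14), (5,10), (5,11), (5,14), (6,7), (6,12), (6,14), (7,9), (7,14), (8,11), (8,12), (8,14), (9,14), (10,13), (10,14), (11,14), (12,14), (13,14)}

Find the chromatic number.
Clique number ω(G) = 3 (lower bound: χ ≥ ω).
The clique on [4, 9, 14] has size 3, forcing χ ≥ 3, and the coloring below uses 3 colors, so χ(G) = 3.
A valid 3-coloring: color 1: [14]; color 2: [4, 7, 10, 11, 12]; color 3: [5, 6, 8, 9, 13].

χ(G) = 3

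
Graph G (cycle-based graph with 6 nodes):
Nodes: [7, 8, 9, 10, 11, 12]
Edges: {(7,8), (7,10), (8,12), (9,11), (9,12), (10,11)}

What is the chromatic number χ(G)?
Clique number ω(G) = 2 (lower bound: χ ≥ ω).
The graph is bipartite (no odd cycle), so 2 colors suffice: χ(G) = 2.
A valid 2-coloring: color 1: [7, 11, 12]; color 2: [8, 9, 10].

χ(G) = 2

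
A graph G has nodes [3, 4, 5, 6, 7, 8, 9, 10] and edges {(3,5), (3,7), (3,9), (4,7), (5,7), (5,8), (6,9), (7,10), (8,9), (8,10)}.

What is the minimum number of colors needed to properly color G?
χ(G) = 3

Clique number ω(G) = 3 (lower bound: χ ≥ ω).
The clique on [3, 5, 7] has size 3, forcing χ ≥ 3, and the coloring below uses 3 colors, so χ(G) = 3.
A valid 3-coloring: color 1: [6, 7, 8]; color 2: [3, 4, 10]; color 3: [5, 9].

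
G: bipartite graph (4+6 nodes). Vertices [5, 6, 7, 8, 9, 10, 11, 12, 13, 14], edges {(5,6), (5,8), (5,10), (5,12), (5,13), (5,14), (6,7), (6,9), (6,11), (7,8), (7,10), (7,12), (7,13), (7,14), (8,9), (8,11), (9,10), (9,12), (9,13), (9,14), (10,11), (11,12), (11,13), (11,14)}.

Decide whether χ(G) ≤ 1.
Edge (6,9) forces its endpoints to differ, so 1 color is not enough.

No, G is not 1-colorable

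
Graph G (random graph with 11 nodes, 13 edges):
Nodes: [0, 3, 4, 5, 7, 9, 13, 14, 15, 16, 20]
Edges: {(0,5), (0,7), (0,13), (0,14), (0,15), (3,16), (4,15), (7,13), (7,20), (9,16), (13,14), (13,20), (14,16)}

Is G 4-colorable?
A valid 4-coloring: color 1: [0, 4, 16, 20]; color 2: [3, 5, 9, 13, 15]; color 3: [7, 14].
(χ(G) = 3 ≤ 4.)

Yes, G is 4-colorable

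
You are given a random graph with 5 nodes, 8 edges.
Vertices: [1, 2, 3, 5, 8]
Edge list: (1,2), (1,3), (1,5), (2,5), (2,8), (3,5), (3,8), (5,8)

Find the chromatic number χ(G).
χ(G) = 3

Clique number ω(G) = 3 (lower bound: χ ≥ ω).
The clique on [2, 5, 8] has size 3, forcing χ ≥ 3, and the coloring below uses 3 colors, so χ(G) = 3.
A valid 3-coloring: color 1: [5]; color 2: [2, 3]; color 3: [1, 8].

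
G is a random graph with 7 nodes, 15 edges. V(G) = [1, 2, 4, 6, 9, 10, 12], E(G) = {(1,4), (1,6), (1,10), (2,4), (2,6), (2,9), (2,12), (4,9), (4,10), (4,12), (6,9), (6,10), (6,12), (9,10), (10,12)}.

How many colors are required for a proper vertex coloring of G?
χ(G) = 3

Clique number ω(G) = 3 (lower bound: χ ≥ ω).
The clique on [2, 4, 9] has size 3, forcing χ ≥ 3, and the coloring below uses 3 colors, so χ(G) = 3.
A valid 3-coloring: color 1: [4, 6]; color 2: [2, 10]; color 3: [1, 9, 12].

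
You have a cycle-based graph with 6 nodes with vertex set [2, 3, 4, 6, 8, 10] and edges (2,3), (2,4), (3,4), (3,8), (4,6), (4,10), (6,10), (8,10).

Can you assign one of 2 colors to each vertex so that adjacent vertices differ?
The clique on vertices [4, 6, 10] has size 3 > 2, so it alone needs 3 colors.

No, G is not 2-colorable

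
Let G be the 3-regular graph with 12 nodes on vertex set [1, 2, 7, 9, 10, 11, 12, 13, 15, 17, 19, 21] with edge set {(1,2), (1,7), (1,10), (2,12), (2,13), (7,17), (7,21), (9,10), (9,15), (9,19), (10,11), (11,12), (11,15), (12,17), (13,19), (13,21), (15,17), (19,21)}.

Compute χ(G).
χ(G) = 3

Clique number ω(G) = 3 (lower bound: χ ≥ ω).
The clique on [13, 19, 21] has size 3, forcing χ ≥ 3, and the coloring below uses 3 colors, so χ(G) = 3.
A valid 3-coloring: color 1: [7, 10, 12, 13, 15]; color 2: [2, 11, 17, 19]; color 3: [1, 9, 21].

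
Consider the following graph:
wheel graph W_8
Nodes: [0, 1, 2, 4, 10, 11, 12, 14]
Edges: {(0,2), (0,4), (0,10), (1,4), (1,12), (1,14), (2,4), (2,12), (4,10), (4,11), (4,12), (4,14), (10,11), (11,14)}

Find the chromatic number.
Clique number ω(G) = 3 (lower bound: χ ≥ ω).
Odd cycle [12, 1, 14, 11, 10, 0, 2] needs 3 colors (χ ≥ 3).
Vertex 4 is adjacent to every vertex of [0, 1, 2, 10, 11, 12, 14], which already need 3 colors among themselves, so 4 needs a new color (χ ≥ 4).
The coloring below uses 4 colors, so χ(G) = 4.
A valid 4-coloring: color 1: [4]; color 2: [0, 12, 14]; color 3: [1, 2, 11]; color 4: [10].

χ(G) = 4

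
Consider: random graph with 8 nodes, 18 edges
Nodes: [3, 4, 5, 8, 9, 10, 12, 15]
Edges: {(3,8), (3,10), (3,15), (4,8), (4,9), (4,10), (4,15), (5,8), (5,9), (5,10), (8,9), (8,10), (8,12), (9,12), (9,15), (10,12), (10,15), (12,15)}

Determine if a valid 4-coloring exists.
A valid 4-coloring: color 1: [8, 15]; color 2: [9, 10]; color 3: [3, 4, 5, 12].
(χ(G) = 3 ≤ 4.)

Yes, G is 4-colorable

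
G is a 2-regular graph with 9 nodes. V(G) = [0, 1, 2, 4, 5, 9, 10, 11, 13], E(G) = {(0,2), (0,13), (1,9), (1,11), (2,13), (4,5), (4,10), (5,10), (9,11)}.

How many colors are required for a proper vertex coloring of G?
χ(G) = 3

Clique number ω(G) = 3 (lower bound: χ ≥ ω).
The clique on [0, 2, 13] has size 3, forcing χ ≥ 3, and the coloring below uses 3 colors, so χ(G) = 3.
A valid 3-coloring: color 1: [0, 1, 5]; color 2: [4, 9, 13]; color 3: [2, 10, 11].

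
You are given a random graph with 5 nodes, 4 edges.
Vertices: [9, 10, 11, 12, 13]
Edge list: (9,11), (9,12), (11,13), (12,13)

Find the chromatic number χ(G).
Clique number ω(G) = 2 (lower bound: χ ≥ ω).
The graph is bipartite (no odd cycle), so 2 colors suffice: χ(G) = 2.
A valid 2-coloring: color 1: [9, 10, 13]; color 2: [11, 12].

χ(G) = 2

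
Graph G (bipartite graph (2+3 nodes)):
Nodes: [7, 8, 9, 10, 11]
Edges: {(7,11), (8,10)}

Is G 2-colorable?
A valid 2-coloring: color 1: [7, 8, 9]; color 2: [10, 11].
(χ(G) = 2 ≤ 2.)

Yes, G is 2-colorable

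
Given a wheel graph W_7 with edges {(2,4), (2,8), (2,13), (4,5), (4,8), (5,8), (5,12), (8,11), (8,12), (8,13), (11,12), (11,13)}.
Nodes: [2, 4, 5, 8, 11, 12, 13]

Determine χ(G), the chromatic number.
Clique number ω(G) = 3 (lower bound: χ ≥ ω).
The clique on [2, 4, 8] has size 3, forcing χ ≥ 3, and the coloring below uses 3 colors, so χ(G) = 3.
A valid 3-coloring: color 1: [8]; color 2: [2, 5, 11]; color 3: [4, 12, 13].

χ(G) = 3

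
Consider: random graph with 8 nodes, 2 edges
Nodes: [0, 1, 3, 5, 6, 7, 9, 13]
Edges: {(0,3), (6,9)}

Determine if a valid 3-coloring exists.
A valid 3-coloring: color 1: [1, 3, 5, 6, 7, 13]; color 2: [0, 9].
(χ(G) = 2 ≤ 3.)

Yes, G is 3-colorable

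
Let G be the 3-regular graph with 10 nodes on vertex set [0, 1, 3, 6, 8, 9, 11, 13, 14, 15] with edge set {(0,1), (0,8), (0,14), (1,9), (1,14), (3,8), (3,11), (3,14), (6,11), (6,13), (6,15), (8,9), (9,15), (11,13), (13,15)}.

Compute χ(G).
χ(G) = 3

Clique number ω(G) = 3 (lower bound: χ ≥ ω).
The clique on [0, 1, 14] has size 3, forcing χ ≥ 3, and the coloring below uses 3 colors, so χ(G) = 3.
A valid 3-coloring: color 1: [1, 8, 11, 15]; color 2: [6, 9, 14]; color 3: [0, 3, 13].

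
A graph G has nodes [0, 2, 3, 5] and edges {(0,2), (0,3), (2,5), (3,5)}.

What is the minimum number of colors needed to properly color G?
Clique number ω(G) = 2 (lower bound: χ ≥ ω).
The graph is bipartite (no odd cycle), so 2 colors suffice: χ(G) = 2.
A valid 2-coloring: color 1: [0, 5]; color 2: [2, 3].

χ(G) = 2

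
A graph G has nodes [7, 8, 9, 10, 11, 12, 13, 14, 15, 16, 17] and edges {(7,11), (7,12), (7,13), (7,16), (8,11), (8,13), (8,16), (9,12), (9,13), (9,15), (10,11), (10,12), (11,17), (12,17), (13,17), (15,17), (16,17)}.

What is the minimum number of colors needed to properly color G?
Clique number ω(G) = 2 (lower bound: χ ≥ ω).
The graph is bipartite (no odd cycle), so 2 colors suffice: χ(G) = 2.
A valid 2-coloring: color 1: [7, 8, 9, 10, 14, 17]; color 2: [11, 12, 13, 15, 16].

χ(G) = 2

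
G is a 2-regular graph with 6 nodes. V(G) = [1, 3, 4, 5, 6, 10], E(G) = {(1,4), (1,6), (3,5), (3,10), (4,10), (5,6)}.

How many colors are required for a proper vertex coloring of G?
χ(G) = 2

Clique number ω(G) = 2 (lower bound: χ ≥ ω).
The graph is bipartite (no odd cycle), so 2 colors suffice: χ(G) = 2.
A valid 2-coloring: color 1: [1, 5, 10]; color 2: [3, 4, 6].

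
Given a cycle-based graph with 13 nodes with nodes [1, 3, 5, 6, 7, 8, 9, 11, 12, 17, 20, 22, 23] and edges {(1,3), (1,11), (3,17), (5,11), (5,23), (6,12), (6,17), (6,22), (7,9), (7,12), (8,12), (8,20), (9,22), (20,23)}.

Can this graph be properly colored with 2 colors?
Odd cycle [22, 9, 7, 12, 6] needs 3 colors (χ ≥ 3).
Hence χ(G) ≥ 3 > 2, so no proper 2-coloring exists.

No, G is not 2-colorable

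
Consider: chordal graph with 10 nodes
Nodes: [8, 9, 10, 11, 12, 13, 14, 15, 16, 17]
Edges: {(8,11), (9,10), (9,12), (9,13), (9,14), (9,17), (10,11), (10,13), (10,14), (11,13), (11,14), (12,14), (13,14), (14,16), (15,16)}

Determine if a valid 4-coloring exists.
A valid 4-coloring: color 1: [8, 14, 15, 17]; color 2: [9, 11, 16]; color 3: [10, 12]; color 4: [13].
(χ(G) = 4 ≤ 4.)

Yes, G is 4-colorable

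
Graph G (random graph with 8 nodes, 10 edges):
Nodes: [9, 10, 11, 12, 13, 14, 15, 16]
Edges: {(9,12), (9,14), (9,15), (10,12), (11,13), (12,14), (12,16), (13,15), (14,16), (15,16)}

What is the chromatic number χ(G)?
Clique number ω(G) = 3 (lower bound: χ ≥ ω).
The clique on [12, 14, 16] has size 3, forcing χ ≥ 3, and the coloring below uses 3 colors, so χ(G) = 3.
A valid 3-coloring: color 1: [11, 12, 15]; color 2: [9, 10, 13, 16]; color 3: [14].

χ(G) = 3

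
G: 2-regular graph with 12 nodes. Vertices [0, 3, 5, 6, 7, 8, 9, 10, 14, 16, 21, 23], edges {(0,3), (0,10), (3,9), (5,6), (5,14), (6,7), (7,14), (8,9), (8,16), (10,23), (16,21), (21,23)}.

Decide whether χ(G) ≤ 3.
Yes, G is 3-colorable

A valid 3-coloring: color 1: [3, 6, 8, 10, 14, 21]; color 2: [0, 5, 7, 9, 16, 23].
(χ(G) = 2 ≤ 3.)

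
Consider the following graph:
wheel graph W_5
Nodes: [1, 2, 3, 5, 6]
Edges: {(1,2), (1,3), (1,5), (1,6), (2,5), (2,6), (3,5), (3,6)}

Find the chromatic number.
χ(G) = 3

Clique number ω(G) = 3 (lower bound: χ ≥ ω).
The clique on [1, 2, 5] has size 3, forcing χ ≥ 3, and the coloring below uses 3 colors, so χ(G) = 3.
A valid 3-coloring: color 1: [1]; color 2: [5, 6]; color 3: [2, 3].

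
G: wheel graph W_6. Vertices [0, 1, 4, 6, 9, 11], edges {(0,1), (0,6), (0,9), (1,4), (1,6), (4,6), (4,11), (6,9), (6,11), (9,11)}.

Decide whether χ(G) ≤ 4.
Yes, G is 4-colorable

A valid 4-coloring: color 1: [6]; color 2: [1, 9]; color 3: [0, 11]; color 4: [4].
(χ(G) = 4 ≤ 4.)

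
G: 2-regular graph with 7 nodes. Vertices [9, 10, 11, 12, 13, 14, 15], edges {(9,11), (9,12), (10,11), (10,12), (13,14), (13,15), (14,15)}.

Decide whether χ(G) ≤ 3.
Yes, G is 3-colorable

A valid 3-coloring: color 1: [9, 10, 13]; color 2: [11, 12, 15]; color 3: [14].
(χ(G) = 3 ≤ 3.)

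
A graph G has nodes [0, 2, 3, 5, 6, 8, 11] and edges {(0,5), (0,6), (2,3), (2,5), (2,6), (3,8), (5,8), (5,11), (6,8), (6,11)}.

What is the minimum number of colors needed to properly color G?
χ(G) = 2

Clique number ω(G) = 2 (lower bound: χ ≥ ω).
The graph is bipartite (no odd cycle), so 2 colors suffice: χ(G) = 2.
A valid 2-coloring: color 1: [3, 5, 6]; color 2: [0, 2, 8, 11].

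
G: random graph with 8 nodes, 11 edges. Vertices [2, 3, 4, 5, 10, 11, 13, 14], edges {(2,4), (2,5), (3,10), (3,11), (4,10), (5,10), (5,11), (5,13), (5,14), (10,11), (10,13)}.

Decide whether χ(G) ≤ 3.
Yes, G is 3-colorable

A valid 3-coloring: color 1: [3, 4, 5]; color 2: [2, 10, 14]; color 3: [11, 13].
(χ(G) = 3 ≤ 3.)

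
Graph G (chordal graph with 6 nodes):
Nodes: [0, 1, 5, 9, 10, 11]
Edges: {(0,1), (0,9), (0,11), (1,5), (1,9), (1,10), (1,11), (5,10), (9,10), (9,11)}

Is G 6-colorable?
A valid 6-coloring: color 1: [1]; color 2: [5, 9]; color 3: [0, 10]; color 4: [11].
(χ(G) = 4 ≤ 6.)

Yes, G is 6-colorable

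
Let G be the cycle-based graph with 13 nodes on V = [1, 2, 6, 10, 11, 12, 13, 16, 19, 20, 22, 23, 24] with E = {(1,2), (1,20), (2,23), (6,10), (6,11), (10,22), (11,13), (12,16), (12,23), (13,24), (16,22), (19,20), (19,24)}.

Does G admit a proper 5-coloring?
Yes, G is 5-colorable

A valid 5-coloring: color 1: [2, 6, 12, 13, 20, 22]; color 2: [1, 10, 11, 16, 19, 23]; color 3: [24].
(χ(G) = 3 ≤ 5.)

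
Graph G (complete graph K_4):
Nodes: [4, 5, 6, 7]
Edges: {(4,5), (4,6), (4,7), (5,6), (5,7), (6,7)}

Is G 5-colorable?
A valid 5-coloring: color 1: [4]; color 2: [5]; color 3: [6]; color 4: [7].
(χ(G) = 4 ≤ 5.)

Yes, G is 5-colorable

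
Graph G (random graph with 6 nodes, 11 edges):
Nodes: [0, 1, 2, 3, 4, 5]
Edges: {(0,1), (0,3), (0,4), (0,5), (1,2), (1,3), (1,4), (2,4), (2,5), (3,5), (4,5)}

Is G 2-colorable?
No, G is not 2-colorable

The clique on vertices [0, 1, 3] has size 3 > 2, so it alone needs 3 colors.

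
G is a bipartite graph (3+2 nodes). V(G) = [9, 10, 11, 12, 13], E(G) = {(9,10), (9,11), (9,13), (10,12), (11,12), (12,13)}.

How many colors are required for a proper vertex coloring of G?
χ(G) = 2

Clique number ω(G) = 2 (lower bound: χ ≥ ω).
The graph is bipartite (no odd cycle), so 2 colors suffice: χ(G) = 2.
A valid 2-coloring: color 1: [9, 12]; color 2: [10, 11, 13].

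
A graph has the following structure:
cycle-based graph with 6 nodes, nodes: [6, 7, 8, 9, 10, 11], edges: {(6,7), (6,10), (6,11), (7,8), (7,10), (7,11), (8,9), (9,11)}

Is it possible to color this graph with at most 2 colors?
The clique on vertices [6, 7, 10] has size 3 > 2, so it alone needs 3 colors.

No, G is not 2-colorable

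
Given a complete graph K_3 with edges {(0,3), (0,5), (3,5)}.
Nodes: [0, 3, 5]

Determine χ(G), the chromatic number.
Clique number ω(G) = 3 (lower bound: χ ≥ ω).
The clique on [0, 3, 5] has size 3, forcing χ ≥ 3, and the coloring below uses 3 colors, so χ(G) = 3.
A valid 3-coloring: color 1: [3]; color 2: [5]; color 3: [0].

χ(G) = 3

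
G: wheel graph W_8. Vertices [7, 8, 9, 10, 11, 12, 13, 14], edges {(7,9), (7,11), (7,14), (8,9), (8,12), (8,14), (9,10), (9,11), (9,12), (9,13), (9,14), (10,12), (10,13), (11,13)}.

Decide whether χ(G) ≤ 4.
Yes, G is 4-colorable

A valid 4-coloring: color 1: [9]; color 2: [7, 8, 10]; color 3: [11, 12, 14]; color 4: [13].
(χ(G) = 4 ≤ 4.)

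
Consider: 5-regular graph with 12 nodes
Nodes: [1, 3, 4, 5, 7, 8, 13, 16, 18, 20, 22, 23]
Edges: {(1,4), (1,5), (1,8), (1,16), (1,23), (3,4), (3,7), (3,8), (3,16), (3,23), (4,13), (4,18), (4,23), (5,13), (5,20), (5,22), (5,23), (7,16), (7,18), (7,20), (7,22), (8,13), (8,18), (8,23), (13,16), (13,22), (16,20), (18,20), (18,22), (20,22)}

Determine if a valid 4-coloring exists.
A valid 4-coloring: color 1: [16, 22, 23]; color 2: [4, 5, 7, 8]; color 3: [1, 3, 13, 20]; color 4: [18].
(χ(G) = 4 ≤ 4.)

Yes, G is 4-colorable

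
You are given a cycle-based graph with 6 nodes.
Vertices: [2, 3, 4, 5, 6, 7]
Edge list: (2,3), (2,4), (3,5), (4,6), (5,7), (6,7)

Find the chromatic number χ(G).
χ(G) = 2

Clique number ω(G) = 2 (lower bound: χ ≥ ω).
The graph is bipartite (no odd cycle), so 2 colors suffice: χ(G) = 2.
A valid 2-coloring: color 1: [3, 4, 7]; color 2: [2, 5, 6].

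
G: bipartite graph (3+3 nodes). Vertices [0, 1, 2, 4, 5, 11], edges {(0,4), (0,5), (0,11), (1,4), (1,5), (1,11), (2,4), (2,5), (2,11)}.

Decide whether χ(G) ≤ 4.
Yes, G is 4-colorable

A valid 4-coloring: color 1: [4, 5, 11]; color 2: [0, 1, 2].
(χ(G) = 2 ≤ 4.)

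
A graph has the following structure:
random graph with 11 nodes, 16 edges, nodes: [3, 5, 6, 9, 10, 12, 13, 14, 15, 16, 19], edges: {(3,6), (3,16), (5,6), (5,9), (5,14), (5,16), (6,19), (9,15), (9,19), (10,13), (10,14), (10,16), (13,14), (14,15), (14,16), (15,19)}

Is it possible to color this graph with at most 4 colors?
A valid 4-coloring: color 1: [6, 9, 12, 14]; color 2: [3, 5, 10, 19]; color 3: [13, 15, 16].
(χ(G) = 3 ≤ 4.)

Yes, G is 4-colorable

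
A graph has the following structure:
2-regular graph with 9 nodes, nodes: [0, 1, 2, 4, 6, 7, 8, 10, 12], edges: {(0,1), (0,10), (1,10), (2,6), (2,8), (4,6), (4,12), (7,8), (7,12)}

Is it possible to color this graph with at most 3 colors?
Yes, G is 3-colorable

A valid 3-coloring: color 1: [6, 8, 10, 12]; color 2: [0, 2, 4, 7]; color 3: [1].
(χ(G) = 3 ≤ 3.)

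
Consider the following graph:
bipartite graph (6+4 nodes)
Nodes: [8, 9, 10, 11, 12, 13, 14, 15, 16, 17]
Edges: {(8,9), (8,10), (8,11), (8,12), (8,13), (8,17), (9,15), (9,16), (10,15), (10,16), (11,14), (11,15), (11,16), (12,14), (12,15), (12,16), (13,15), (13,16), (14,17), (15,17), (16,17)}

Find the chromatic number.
Clique number ω(G) = 2 (lower bound: χ ≥ ω).
The graph is bipartite (no odd cycle), so 2 colors suffice: χ(G) = 2.
A valid 2-coloring: color 1: [8, 14, 15, 16]; color 2: [9, 10, 11, 12, 13, 17].

χ(G) = 2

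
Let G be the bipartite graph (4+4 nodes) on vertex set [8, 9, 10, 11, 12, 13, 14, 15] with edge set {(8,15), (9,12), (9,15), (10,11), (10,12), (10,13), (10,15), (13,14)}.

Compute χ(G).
Clique number ω(G) = 2 (lower bound: χ ≥ ω).
The graph is bipartite (no odd cycle), so 2 colors suffice: χ(G) = 2.
A valid 2-coloring: color 1: [8, 9, 10, 14]; color 2: [11, 12, 13, 15].

χ(G) = 2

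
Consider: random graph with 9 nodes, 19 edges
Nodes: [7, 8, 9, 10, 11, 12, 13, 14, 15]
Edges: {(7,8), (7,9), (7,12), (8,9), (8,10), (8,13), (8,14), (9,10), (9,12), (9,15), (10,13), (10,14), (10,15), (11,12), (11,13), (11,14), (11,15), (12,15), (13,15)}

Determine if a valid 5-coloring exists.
Yes, G is 5-colorable

A valid 5-coloring: color 1: [10, 12]; color 2: [8, 15]; color 3: [9, 11]; color 4: [7, 13, 14].
(χ(G) = 4 ≤ 5.)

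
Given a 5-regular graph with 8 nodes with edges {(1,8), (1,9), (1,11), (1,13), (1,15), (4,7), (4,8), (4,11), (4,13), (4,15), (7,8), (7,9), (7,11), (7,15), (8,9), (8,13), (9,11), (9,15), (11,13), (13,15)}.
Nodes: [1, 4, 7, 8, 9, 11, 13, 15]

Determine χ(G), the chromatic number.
Clique number ω(G) = 3 (lower bound: χ ≥ ω).
Odd cycle [7, 9, 1, 13, 4] needs 3 colors (χ ≥ 3).
Vertex 8 is adjacent to every vertex of [1, 4, 7, 9, 13], which already need 3 colors among themselves, so 8 needs a new color (χ ≥ 4).
The coloring below uses 4 colors, so χ(G) = 4.
A valid 4-coloring: color 1: [7, 13]; color 2: [4, 9]; color 3: [8, 11, 15]; color 4: [1].

χ(G) = 4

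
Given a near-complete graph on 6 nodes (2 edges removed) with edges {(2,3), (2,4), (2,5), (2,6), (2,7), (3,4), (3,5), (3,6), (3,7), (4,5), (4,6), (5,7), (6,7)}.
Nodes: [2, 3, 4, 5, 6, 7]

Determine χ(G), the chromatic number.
χ(G) = 4

Clique number ω(G) = 4 (lower bound: χ ≥ ω).
The clique on [2, 3, 4, 5] has size 4, forcing χ ≥ 4, and the coloring below uses 4 colors, so χ(G) = 4.
A valid 4-coloring: color 1: [2]; color 2: [3]; color 3: [4, 7]; color 4: [5, 6].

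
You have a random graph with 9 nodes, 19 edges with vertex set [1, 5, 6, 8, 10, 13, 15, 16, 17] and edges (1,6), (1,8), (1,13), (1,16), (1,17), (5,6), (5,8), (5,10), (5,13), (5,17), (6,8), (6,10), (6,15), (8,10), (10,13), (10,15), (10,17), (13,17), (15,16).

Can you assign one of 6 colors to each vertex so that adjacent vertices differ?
A valid 6-coloring: color 1: [1, 10]; color 2: [6, 13, 16]; color 3: [5, 15]; color 4: [8, 17].
(χ(G) = 4 ≤ 6.)

Yes, G is 6-colorable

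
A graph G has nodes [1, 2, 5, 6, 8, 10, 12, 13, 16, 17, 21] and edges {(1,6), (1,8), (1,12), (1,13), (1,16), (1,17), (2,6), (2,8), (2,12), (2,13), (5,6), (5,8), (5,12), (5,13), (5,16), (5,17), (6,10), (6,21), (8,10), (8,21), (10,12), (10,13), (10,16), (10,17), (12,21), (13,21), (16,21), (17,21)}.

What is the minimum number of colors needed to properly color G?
χ(G) = 2

Clique number ω(G) = 2 (lower bound: χ ≥ ω).
The graph is bipartite (no odd cycle), so 2 colors suffice: χ(G) = 2.
A valid 2-coloring: color 1: [1, 2, 5, 10, 21]; color 2: [6, 8, 12, 13, 16, 17].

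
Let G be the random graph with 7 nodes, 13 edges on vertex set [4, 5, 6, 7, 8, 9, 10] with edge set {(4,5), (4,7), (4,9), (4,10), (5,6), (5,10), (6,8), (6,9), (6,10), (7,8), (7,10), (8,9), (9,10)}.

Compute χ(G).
χ(G) = 3

Clique number ω(G) = 3 (lower bound: χ ≥ ω).
The clique on [6, 8, 9] has size 3, forcing χ ≥ 3, and the coloring below uses 3 colors, so χ(G) = 3.
A valid 3-coloring: color 1: [8, 10]; color 2: [5, 7, 9]; color 3: [4, 6].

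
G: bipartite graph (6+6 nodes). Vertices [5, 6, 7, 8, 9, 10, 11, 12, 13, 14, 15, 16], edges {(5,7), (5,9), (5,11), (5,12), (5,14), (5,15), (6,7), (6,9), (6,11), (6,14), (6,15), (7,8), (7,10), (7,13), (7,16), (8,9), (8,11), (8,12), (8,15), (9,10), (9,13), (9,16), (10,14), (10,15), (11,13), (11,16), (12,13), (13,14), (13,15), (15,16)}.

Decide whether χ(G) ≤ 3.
A valid 3-coloring: color 1: [7, 9, 11, 12, 14, 15]; color 2: [5, 6, 8, 10, 13, 16].
(χ(G) = 2 ≤ 3.)

Yes, G is 3-colorable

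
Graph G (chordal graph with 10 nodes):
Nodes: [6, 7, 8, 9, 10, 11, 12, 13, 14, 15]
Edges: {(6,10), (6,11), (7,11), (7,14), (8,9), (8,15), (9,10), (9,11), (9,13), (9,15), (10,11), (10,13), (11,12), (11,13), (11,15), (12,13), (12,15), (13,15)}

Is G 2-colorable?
The clique on vertices [9, 10, 11, 13] has size 4 > 2, so it alone needs 4 colors.

No, G is not 2-colorable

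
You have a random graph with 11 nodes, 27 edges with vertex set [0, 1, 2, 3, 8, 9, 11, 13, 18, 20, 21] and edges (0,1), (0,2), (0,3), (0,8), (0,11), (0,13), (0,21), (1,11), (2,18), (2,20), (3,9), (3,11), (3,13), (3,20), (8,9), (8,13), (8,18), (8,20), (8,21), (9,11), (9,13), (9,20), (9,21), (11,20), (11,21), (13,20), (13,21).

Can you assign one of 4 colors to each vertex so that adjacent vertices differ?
Yes, G is 4-colorable

A valid 4-coloring: color 1: [0, 9, 18]; color 2: [2, 11, 13]; color 3: [1, 20, 21]; color 4: [3, 8].
(χ(G) = 4 ≤ 4.)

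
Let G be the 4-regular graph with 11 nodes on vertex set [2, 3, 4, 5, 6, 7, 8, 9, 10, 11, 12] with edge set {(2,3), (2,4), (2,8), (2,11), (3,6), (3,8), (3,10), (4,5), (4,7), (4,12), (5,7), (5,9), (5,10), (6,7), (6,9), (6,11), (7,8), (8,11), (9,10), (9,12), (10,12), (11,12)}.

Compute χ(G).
χ(G) = 3

Clique number ω(G) = 3 (lower bound: χ ≥ ω).
The clique on [2, 3, 8] has size 3, forcing χ ≥ 3, and the coloring below uses 3 colors, so χ(G) = 3.
A valid 3-coloring: color 1: [2, 7, 10]; color 2: [5, 6, 8, 12]; color 3: [3, 4, 9, 11].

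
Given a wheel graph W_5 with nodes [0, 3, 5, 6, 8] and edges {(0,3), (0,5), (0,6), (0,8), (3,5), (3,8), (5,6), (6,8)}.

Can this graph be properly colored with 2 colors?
No, G is not 2-colorable

The clique on vertices [0, 3, 8] has size 3 > 2, so it alone needs 3 colors.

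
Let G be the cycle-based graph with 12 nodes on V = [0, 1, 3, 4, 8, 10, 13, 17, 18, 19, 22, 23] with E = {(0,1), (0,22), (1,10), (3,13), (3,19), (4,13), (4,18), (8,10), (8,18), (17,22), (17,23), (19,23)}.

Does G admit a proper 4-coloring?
Yes, G is 4-colorable

A valid 4-coloring: color 1: [0, 10, 13, 17, 18, 19]; color 2: [1, 3, 4, 8, 22, 23].
(χ(G) = 2 ≤ 4.)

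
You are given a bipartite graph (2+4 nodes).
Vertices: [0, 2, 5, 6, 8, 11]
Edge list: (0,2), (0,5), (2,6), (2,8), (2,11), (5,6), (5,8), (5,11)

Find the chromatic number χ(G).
χ(G) = 2

Clique number ω(G) = 2 (lower bound: χ ≥ ω).
The graph is bipartite (no odd cycle), so 2 colors suffice: χ(G) = 2.
A valid 2-coloring: color 1: [2, 5]; color 2: [0, 6, 8, 11].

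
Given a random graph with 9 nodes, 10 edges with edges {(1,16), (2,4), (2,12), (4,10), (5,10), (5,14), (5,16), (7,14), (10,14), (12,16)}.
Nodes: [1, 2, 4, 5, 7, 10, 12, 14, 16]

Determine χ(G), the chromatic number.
χ(G) = 3

Clique number ω(G) = 3 (lower bound: χ ≥ ω).
The clique on [5, 10, 14] has size 3, forcing χ ≥ 3, and the coloring below uses 3 colors, so χ(G) = 3.
A valid 3-coloring: color 1: [1, 4, 5, 7, 12]; color 2: [2, 14, 16]; color 3: [10].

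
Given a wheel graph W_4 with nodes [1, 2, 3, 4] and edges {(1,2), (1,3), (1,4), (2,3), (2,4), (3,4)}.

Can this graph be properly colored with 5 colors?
A valid 5-coloring: color 1: [3]; color 2: [4]; color 3: [2]; color 4: [1].
(χ(G) = 4 ≤ 5.)

Yes, G is 5-colorable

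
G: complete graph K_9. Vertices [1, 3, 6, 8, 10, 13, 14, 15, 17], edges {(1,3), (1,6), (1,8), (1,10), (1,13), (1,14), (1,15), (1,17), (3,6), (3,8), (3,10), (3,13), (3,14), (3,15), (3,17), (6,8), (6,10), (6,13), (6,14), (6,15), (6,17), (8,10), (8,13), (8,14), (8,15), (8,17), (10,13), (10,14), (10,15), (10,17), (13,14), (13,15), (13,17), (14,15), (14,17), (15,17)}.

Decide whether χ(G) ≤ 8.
The clique on vertices [1, 3, 6, 8, 10, 13, 14, 15, 17] has size 9 > 8, so it alone needs 9 colors.

No, G is not 8-colorable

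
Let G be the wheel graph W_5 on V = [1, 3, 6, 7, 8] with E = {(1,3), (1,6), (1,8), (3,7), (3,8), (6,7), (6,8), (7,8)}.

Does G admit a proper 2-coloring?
The clique on vertices [1, 3, 8] has size 3 > 2, so it alone needs 3 colors.

No, G is not 2-colorable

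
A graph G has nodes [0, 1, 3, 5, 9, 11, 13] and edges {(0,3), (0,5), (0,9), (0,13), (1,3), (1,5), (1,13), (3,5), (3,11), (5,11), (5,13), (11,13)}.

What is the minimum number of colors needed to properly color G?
Clique number ω(G) = 3 (lower bound: χ ≥ ω).
The clique on [0, 3, 5] has size 3, forcing χ ≥ 3, and the coloring below uses 3 colors, so χ(G) = 3.
A valid 3-coloring: color 1: [5, 9]; color 2: [0, 1, 11]; color 3: [3, 13].

χ(G) = 3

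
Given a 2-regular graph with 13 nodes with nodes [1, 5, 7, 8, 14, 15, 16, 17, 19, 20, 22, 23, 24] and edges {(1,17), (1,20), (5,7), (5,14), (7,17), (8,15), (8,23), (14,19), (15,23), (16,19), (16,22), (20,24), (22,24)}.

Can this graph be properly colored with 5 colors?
Yes, G is 5-colorable

A valid 5-coloring: color 1: [5, 17, 19, 20, 22, 23]; color 2: [1, 7, 8, 14, 16, 24]; color 3: [15].
(χ(G) = 3 ≤ 5.)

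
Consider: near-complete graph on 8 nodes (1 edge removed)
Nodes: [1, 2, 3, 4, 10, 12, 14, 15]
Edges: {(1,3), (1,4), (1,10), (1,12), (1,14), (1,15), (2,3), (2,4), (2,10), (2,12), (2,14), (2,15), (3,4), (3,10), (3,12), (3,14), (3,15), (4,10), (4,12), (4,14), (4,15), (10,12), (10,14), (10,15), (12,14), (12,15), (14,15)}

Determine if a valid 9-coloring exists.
A valid 9-coloring: color 1: [3]; color 2: [12]; color 3: [14]; color 4: [10]; color 5: [4]; color 6: [15]; color 7: [1, 2].
(χ(G) = 7 ≤ 9.)

Yes, G is 9-colorable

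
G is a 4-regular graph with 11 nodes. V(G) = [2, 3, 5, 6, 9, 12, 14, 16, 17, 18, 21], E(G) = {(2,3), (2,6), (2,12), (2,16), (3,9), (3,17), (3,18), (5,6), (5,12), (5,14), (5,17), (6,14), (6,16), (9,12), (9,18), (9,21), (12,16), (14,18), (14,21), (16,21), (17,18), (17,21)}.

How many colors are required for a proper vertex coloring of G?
Clique number ω(G) = 3 (lower bound: χ ≥ ω).
The clique on [2, 12, 16] has size 3, forcing χ ≥ 3, and the coloring below uses 3 colors, so χ(G) = 3.
A valid 3-coloring: color 1: [9, 14, 16, 17]; color 2: [3, 6, 12, 21]; color 3: [2, 5, 18].

χ(G) = 3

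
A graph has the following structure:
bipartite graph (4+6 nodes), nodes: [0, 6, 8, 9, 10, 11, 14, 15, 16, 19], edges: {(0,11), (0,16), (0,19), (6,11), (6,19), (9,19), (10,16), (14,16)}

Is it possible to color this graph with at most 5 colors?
A valid 5-coloring: color 1: [8, 11, 15, 16, 19]; color 2: [0, 6, 9, 10, 14].
(χ(G) = 2 ≤ 5.)

Yes, G is 5-colorable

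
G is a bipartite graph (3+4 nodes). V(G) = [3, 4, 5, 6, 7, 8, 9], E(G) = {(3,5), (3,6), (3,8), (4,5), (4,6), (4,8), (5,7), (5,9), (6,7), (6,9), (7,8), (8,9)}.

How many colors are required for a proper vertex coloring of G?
Clique number ω(G) = 2 (lower bound: χ ≥ ω).
The graph is bipartite (no odd cycle), so 2 colors suffice: χ(G) = 2.
A valid 2-coloring: color 1: [5, 6, 8]; color 2: [3, 4, 7, 9].

χ(G) = 2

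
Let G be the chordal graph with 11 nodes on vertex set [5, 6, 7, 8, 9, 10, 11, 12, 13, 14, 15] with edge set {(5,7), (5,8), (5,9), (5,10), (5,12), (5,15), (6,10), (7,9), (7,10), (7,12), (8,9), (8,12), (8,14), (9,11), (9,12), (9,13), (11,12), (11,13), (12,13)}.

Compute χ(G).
Clique number ω(G) = 4 (lower bound: χ ≥ ω).
The clique on [5, 8, 9, 12] has size 4, forcing χ ≥ 4, and the coloring below uses 4 colors, so χ(G) = 4.
A valid 4-coloring: color 1: [10, 12, 14, 15]; color 2: [5, 6, 11]; color 3: [9]; color 4: [7, 8, 13].

χ(G) = 4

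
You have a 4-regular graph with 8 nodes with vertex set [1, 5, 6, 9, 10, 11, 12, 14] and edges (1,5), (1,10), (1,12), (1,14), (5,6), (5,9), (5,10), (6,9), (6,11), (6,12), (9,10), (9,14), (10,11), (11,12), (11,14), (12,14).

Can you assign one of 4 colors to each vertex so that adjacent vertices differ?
A valid 4-coloring: color 1: [6, 10, 14]; color 2: [5, 12]; color 3: [1, 9, 11].
(χ(G) = 3 ≤ 4.)

Yes, G is 4-colorable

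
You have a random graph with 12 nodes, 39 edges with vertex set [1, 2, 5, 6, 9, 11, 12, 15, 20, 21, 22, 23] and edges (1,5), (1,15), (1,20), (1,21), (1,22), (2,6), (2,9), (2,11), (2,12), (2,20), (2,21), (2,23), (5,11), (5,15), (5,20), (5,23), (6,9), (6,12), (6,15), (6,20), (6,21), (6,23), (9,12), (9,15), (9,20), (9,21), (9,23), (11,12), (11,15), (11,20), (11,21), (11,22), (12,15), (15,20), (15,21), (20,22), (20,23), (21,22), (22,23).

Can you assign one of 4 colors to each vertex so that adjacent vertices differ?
The clique on vertices [2, 6, 9, 20, 23] has size 5 > 4, so it alone needs 5 colors.

No, G is not 4-colorable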